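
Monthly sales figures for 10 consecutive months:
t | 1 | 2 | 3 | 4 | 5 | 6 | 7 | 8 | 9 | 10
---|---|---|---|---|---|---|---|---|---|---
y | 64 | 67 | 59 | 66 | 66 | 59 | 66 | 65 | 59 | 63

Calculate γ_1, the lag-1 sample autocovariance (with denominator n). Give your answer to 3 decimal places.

-4.236

Mean ȳ = (64 + 67 + 59 + 66 + 66 + 59 + 66 + 65 + 59 + 63)/10 = 63.4000
Σ_{t=1}^{9}(y_t−ȳ)(y_{t+1}−ȳ) = -42.3600
γ_1 = -42.3600 / 10 = -4.236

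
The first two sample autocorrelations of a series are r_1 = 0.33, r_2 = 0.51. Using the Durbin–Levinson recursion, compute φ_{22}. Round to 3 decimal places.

0.450

φ_{22} = (r_2 − r_1²) / (1 − r_1²)
r_1² = (0.33)² = 0.1089
Numerator = 0.51 − 0.1089 = 0.4011; denominator = 1 − 0.1089 = 0.8911
φ_{22} = 0.4011 / 0.8911 = 0.450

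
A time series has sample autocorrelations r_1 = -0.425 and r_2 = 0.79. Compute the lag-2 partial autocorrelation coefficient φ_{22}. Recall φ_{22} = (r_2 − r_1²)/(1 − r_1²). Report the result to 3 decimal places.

0.744

φ_{22} = (r_2 − r_1²) / (1 − r_1²)
r_1² = (-0.425)² = 0.180625
Numerator = 0.79 − 0.1806 = 0.6094; denominator = 1 − 0.1806 = 0.8194
φ_{22} = 0.6094 / 0.8194 = 0.744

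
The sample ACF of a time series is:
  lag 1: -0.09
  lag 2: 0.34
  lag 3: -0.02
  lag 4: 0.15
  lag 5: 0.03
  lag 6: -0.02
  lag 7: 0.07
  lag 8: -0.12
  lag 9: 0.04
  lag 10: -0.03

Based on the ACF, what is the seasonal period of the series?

2

The largest autocorrelation is r_2 = 0.34, with a weaker echo at lag 4 (0.15); the remaining lags stay at or below 0.07.
The dominant spike at lag 2 indicates a seasonal period of 2.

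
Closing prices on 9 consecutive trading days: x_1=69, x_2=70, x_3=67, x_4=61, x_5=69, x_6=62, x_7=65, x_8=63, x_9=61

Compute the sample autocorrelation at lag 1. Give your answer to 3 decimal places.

0.014

Mean x̄ = (69 + 70 + 67 + 61 + 69 + 62 + 65 + 63 + 61)/9 = 65.2222
Numerator Σ_{t=1}^{8}(x_t−x̄)(x_{t+1}−x̄) = 1.5062
Denominator Σ(x_t−x̄)² = 105.5556
r_1 = 1.5062 / 105.5556 = 0.014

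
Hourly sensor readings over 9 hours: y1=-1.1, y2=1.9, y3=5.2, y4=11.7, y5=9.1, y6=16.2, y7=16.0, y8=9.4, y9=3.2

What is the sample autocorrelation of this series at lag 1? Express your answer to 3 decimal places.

Mean ȳ = (-1.1 + 1.9 + 5.2 + 11.7 + 9.1 + 16.2 + 16.0 + 9.4 + 3.2)/9 = 7.9556
Numerator Σ_{t=1}^{8}(y_t−ȳ)(y_{t+1}−ȳ) = 145.9980
Denominator Σ(y_t−ȳ)² = 298.9822
r_1 = 145.9980 / 298.9822 = 0.488

0.488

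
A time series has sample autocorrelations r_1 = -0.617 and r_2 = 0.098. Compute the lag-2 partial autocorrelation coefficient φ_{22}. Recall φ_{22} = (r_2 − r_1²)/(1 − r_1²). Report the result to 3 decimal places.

-0.456

φ_{22} = (r_2 − r_1²) / (1 − r_1²)
r_1² = (-0.617)² = 0.380689
Numerator = 0.098 − 0.3807 = -0.2827; denominator = 1 − 0.3807 = 0.6193
φ_{22} = -0.2827 / 0.6193 = -0.456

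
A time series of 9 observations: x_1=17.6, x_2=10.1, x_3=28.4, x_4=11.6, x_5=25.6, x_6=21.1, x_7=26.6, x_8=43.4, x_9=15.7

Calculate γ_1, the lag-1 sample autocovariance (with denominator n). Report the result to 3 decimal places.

Mean x̄ = (17.6 + 10.1 + 28.4 + 11.6 + 25.6 + 21.1 + 26.6 + 43.4 + 15.7)/9 = 22.2333
Σ_{t=1}^{8}(x_t−x̄)(x_{t+1}−x̄) = -174.6011
γ_1 = -174.6011 / 9 = -19.400

-19.400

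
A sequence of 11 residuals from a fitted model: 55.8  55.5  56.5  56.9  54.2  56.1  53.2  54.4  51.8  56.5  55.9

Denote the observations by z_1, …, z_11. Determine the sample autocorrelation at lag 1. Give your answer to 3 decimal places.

-0.035

Mean z̄ = (55.8 + 55.5 + 56.5 + 56.9 + 54.2 + 56.1 + 53.2 + 54.4 + 51.8 + 56.5 + 55.9)/11 = 55.1636
Numerator Σ_{t=1}^{10}(z_t−z̄)(z_{t+1}−z̄) = -0.8731
Denominator Σ(z_t−z̄)² = 25.2055
r_1 = -0.8731 / 25.2055 = -0.035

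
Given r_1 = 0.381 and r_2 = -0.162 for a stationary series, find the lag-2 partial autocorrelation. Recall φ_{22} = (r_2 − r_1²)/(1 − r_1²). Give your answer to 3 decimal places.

-0.359

φ_{22} = (r_2 − r_1²) / (1 − r_1²)
r_1² = (0.381)² = 0.145161
Numerator = -0.162 − 0.1452 = -0.3072; denominator = 1 − 0.1452 = 0.8548
φ_{22} = -0.3072 / 0.8548 = -0.359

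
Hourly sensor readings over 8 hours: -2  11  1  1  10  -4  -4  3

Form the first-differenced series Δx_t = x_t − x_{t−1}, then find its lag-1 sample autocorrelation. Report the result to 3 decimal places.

-0.416

First differences Δx: 13, -10, 0, 9, -14, 0, 7
Mean of differences = 0.7143
Numerator Σ(Δx_t−Δx̄)(Δx_{t+1}−Δx̄) = -245.7959
Denominator Σ(Δx_t−Δx̄)² = 591.4286
r_1(Δx) = -245.7959 / 591.4286 = -0.416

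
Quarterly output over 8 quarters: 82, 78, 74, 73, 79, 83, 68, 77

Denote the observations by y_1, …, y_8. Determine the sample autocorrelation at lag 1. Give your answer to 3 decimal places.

Mean ȳ = (82 + 78 + 74 + 73 + 79 + 83 + 68 + 77)/8 = 76.7500
Numerator Σ_{t=1}^{7}(y_t−ȳ)(y_{t+1}−ȳ) = -37.8125
Denominator Σ(y_t−ȳ)² = 171.5000
r_1 = -37.8125 / 171.5000 = -0.220

-0.220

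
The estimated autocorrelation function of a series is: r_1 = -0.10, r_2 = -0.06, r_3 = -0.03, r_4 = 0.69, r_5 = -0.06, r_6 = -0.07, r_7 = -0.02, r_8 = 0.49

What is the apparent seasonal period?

The largest autocorrelation is r_4 = 0.69, with a weaker echo at lag 8 (0.49); the remaining lags stay at or below -0.02.
The dominant spike at lag 4 indicates a seasonal period of 4.

4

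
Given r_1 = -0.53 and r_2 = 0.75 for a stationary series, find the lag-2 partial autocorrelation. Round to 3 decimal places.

0.652

φ_{22} = (r_2 − r_1²) / (1 − r_1²)
r_1² = (-0.53)² = 0.2809
Numerator = 0.75 − 0.2809 = 0.4691; denominator = 1 − 0.2809 = 0.7191
φ_{22} = 0.4691 / 0.7191 = 0.652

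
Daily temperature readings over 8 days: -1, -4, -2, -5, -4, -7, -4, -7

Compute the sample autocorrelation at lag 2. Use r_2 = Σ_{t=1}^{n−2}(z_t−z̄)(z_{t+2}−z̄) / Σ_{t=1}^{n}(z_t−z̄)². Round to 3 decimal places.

0.552

Mean z̄ = (-1 − 4 − 2 − 5 − 4 − 7 − 4 − 7)/8 = -4.2500
Deviations from mean: 3.2500, 0.2500, 2.2500, -0.7500, 0.2500, -2.7500, 0.2500, -2.7500
Σ(z_t−z̄)(z_{t+2}−z̄) = (7.3125) + (-0.1875) + (0.5625) + (2.0625) + (0.0625) + (7.5625) = 17.3750
Denominator Σ(z_t−z̄)² = 31.5000
r_2 = 17.3750 / 31.5000 = 0.552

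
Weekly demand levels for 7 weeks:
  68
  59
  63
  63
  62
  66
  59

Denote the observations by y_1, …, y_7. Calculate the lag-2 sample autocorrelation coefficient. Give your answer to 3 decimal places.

0.057

Mean ȳ = (68 + 59 + 63 + 63 + 62 + 66 + 59)/7 = 62.8571
Deviations from mean: 5.1429, -3.8571, 0.1429, 0.1429, -0.8571, 3.1429, -3.8571
Σ(y_t−ȳ)(y_{t+2}−ȳ) = (0.7347) + (-0.5510) + (-0.1224) + (0.4490) + (3.3061) = 3.8163
Denominator Σ(y_t−ȳ)² = 66.8571
r_2 = 3.8163 / 66.8571 = 0.057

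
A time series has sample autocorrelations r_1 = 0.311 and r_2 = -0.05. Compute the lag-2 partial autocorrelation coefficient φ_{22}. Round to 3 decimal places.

φ_{22} = (r_2 − r_1²) / (1 − r_1²)
r_1² = (0.311)² = 0.096721
Numerator = -0.05 − 0.0967 = -0.1467; denominator = 1 − 0.0967 = 0.9033
φ_{22} = -0.1467 / 0.9033 = -0.162

-0.162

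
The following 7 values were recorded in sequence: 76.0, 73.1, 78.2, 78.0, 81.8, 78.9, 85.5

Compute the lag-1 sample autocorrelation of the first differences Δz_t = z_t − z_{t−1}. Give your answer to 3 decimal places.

First differences Δz: -2.9, 5.1, -0.2, 3.8, -2.9, 6.6
Mean of differences = 1.5833
Numerator Σ(Δz_t−Δz̄)(Δz_{t+1}−Δz̄) = -58.4203
Denominator Σ(Δz_t−Δz̄)² = 85.8283
r_1(Δz) = -58.4203 / 85.8283 = -0.681

-0.681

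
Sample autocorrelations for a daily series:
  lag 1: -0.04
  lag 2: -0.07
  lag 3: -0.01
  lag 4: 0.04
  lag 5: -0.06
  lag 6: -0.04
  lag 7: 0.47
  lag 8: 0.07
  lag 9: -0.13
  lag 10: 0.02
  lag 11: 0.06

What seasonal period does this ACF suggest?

The largest autocorrelation is r_7 = 0.47; the remaining lags stay at or below 0.07.
The dominant spike at lag 7 indicates a seasonal period of 7.

7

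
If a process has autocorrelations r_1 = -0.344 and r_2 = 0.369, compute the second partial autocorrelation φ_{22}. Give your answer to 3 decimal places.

0.284

φ_{22} = (r_2 − r_1²) / (1 − r_1²)
r_1² = (-0.344)² = 0.118336
Numerator = 0.369 − 0.1183 = 0.2507; denominator = 1 − 0.1183 = 0.8817
φ_{22} = 0.2507 / 0.8817 = 0.284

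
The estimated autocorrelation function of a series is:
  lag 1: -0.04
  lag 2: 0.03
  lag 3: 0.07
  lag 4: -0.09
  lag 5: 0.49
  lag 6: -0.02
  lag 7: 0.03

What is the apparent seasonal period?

5

The largest autocorrelation is r_5 = 0.49; the remaining lags stay at or below 0.07.
The dominant spike at lag 5 indicates a seasonal period of 5.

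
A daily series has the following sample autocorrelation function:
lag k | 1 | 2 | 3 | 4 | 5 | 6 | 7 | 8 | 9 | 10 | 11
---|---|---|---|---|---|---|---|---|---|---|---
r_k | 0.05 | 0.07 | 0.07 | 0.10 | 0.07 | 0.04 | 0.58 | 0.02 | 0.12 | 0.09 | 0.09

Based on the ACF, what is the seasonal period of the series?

7

The largest autocorrelation is r_7 = 0.58; the remaining lags stay at or below 0.12.
The dominant spike at lag 7 indicates a seasonal period of 7.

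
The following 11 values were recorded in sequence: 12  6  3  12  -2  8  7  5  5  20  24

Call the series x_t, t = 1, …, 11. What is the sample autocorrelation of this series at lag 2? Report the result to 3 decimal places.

-0.056

Mean x̄ = (12 + 6 + 3 + 12 − 2 + 8 + 7 + 5 + 5 + 20 + 24)/11 = 9.0909
Numerator Σ_{t=1}^{9}(x_t−x̄)(x_{t+2}−x̄) = -31.7438
Denominator Σ(x_t−x̄)² = 566.9091
r_2 = -31.7438 / 566.9091 = -0.056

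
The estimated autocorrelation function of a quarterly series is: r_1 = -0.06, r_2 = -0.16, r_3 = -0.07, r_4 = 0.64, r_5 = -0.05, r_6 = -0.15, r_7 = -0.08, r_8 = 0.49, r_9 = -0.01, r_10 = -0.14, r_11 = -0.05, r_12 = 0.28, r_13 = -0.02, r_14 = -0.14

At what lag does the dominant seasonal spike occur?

The largest autocorrelation is r_4 = 0.64, with weaker echoes at lags 8 (0.49) and 12 (0.28); the remaining lags stay at or below -0.01.
The dominant spike at lag 4 indicates a seasonal period of 4.

4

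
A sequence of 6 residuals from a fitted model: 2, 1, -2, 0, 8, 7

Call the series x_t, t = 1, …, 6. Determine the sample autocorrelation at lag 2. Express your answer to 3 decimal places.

Mean x̄ = (2 + 1 − 2 + 0 + 8 + 7)/6 = 2.6667
Deviations from mean: -0.6667, -1.6667, -4.6667, -2.6667, 5.3333, 4.3333
Σ(x_t−x̄)(x_{t+2}−x̄) = (3.1111) + (4.4444) + (-24.8889) + (-11.5556) = -28.8889
Denominator Σ(x_t−x̄)² = 79.3333
r_2 = -28.8889 / 79.3333 = -0.364

-0.364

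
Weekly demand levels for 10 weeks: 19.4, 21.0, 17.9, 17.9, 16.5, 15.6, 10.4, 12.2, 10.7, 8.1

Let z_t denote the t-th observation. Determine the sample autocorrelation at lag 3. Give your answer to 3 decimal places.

Mean z̄ = (19.4 + 21.0 + 17.9 + 17.9 + 16.5 + 15.6 + 10.4 + 12.2 + 10.7 + 8.1)/10 = 14.9700
Numerator Σ_{t=1}^{7}(z_t−z̄)(z_{t+3}−z̄) = 35.1293
Denominator Σ(z_t−z̄)² = 169.8810
r_3 = 35.1293 / 169.8810 = 0.207

0.207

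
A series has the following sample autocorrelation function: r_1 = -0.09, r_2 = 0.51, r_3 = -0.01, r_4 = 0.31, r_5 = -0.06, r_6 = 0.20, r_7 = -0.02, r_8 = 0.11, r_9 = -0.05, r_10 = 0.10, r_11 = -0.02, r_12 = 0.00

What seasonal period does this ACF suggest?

The largest autocorrelation is r_2 = 0.51, with weaker echoes at lags 4 (0.31) and 6 (0.20); the remaining lags stay at or below 0.11.
The dominant spike at lag 2 indicates a seasonal period of 2.

2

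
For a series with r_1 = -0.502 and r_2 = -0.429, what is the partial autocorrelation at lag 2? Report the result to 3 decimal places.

-0.910

φ_{22} = (r_2 − r_1²) / (1 − r_1²)
r_1² = (-0.502)² = 0.252004
Numerator = -0.429 − 0.2520 = -0.6810; denominator = 1 − 0.2520 = 0.7480
φ_{22} = -0.6810 / 0.7480 = -0.910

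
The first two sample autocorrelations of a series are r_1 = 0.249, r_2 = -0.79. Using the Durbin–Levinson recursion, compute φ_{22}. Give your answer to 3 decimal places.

-0.908

φ_{22} = (r_2 − r_1²) / (1 − r_1²)
r_1² = (0.249)² = 0.062001
Numerator = -0.79 − 0.0620 = -0.8520; denominator = 1 − 0.0620 = 0.9380
φ_{22} = -0.8520 / 0.9380 = -0.908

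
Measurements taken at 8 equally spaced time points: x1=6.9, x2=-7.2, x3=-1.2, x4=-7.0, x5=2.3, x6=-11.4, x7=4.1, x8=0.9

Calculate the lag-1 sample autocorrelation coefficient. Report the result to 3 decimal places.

Mean x̄ = (6.9 − 7.2 − 1.2 − 7.0 + 2.3 − 11.4 + 4.1 + 0.9)/8 = -1.5750
Σ(x_t−x̄)(x_{t+1}−x̄) = (-47.6719) + (-2.1094) + (-2.0344) + (-21.0219) + (-38.0719) + (-55.7569) + (14.0456) = -152.6206
Denominator Σ(x_t−x̄)² = 282.9150
r_1 = -152.6206 / 282.9150 = -0.539

-0.539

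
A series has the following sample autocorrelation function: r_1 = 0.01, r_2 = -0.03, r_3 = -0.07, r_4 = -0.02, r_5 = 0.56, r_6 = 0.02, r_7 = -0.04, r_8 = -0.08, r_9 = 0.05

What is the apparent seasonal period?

The largest autocorrelation is r_5 = 0.56; the remaining lags stay at or below 0.05.
The dominant spike at lag 5 indicates a seasonal period of 5.

5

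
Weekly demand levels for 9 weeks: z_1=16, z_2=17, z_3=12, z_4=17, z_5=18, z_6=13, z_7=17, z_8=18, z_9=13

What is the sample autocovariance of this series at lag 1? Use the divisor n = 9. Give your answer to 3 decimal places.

Mean z̄ = (16 + 17 + 12 + 17 + 18 + 13 + 17 + 18 + 13)/9 = 15.6667
Σ_{t=1}^{8}(z_t−z̄)(z_{t+1}−z̄) = -19.1111
γ_1 = -19.1111 / 9 = -2.123

-2.123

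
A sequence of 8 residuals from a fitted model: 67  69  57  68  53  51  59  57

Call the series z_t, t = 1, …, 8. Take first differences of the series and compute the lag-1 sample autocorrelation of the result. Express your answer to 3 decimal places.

-0.615

First differences Δz: 2, -12, 11, -15, -2, 8, -2
Mean of differences = -1.4286
Numerator Σ(Δz_t−Δz̄)(Δz_{t+1}−Δz̄) = -339.3265
Denominator Σ(Δz_t−Δz̄)² = 551.7143
r_1(Δz) = -339.3265 / 551.7143 = -0.615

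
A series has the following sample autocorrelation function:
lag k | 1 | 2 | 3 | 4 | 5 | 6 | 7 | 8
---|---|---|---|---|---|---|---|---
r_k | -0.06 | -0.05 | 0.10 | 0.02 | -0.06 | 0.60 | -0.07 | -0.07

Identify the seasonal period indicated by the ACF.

6

The largest autocorrelation is r_6 = 0.60; the remaining lags stay at or below 0.10.
The dominant spike at lag 6 indicates a seasonal period of 6.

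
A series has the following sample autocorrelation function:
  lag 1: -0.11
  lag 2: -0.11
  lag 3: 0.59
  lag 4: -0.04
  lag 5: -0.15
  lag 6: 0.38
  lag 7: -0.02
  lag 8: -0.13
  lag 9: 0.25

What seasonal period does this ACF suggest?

3

The largest autocorrelation is r_3 = 0.59, with weaker echoes at lags 6 (0.38) and 9 (0.25); the remaining lags stay at or below -0.02.
The dominant spike at lag 3 indicates a seasonal period of 3.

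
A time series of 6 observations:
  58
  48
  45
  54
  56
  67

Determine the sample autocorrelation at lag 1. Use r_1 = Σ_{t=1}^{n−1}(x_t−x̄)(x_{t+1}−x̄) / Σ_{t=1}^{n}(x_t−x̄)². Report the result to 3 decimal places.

Mean x̄ = (58 + 48 + 45 + 54 + 56 + 67)/6 = 54.6667
Deviations from mean: 3.3333, -6.6667, -9.6667, -0.6667, 1.3333, 12.3333
Σ(x_t−x̄)(x_{t+1}−x̄) = (-22.2222) + (64.4444) + (6.4444) + (-0.8889) + (16.4444) = 64.2222
Denominator Σ(x_t−x̄)² = 303.3333
r_1 = 64.2222 / 303.3333 = 0.212

0.212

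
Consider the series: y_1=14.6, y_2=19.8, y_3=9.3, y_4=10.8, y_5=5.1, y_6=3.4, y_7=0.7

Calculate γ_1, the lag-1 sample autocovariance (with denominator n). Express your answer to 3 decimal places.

17.887

Mean ȳ = (14.6 + 19.8 + 9.3 + 10.8 + 5.1 + 3.4 + 0.7)/7 = 9.1000
Deviations: 5.5000, 10.7000, 0.2000, 1.7000, -4.0000, -5.7000, -8.4000
Σ_{t=1}^{6}(y_t−ȳ)(y_{t+1}−ȳ) = 125.2100
γ_1 = 125.2100 / 7 = 17.887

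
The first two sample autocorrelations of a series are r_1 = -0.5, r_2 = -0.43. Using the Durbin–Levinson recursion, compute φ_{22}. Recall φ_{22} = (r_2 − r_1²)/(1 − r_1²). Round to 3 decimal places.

φ_{22} = (r_2 − r_1²) / (1 − r_1²)
r_1² = (-0.5)² = 0.25
Numerator = -0.43 − 0.2500 = -0.6800; denominator = 1 − 0.2500 = 0.7500
φ_{22} = -0.6800 / 0.7500 = -0.907

-0.907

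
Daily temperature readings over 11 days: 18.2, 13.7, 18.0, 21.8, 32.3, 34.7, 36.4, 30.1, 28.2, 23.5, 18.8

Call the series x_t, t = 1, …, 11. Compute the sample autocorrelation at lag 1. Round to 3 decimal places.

0.706

Mean x̄ = (18.2 + 13.7 + 18.0 + 21.8 + 32.3 + 34.7 + 36.4 + 30.1 + 28.2 + 23.5 + 18.8)/11 = 25.0636
Numerator Σ_{t=1}^{10}(x_t−x̄)(x_{t+1}−x̄) = 414.4541
Denominator Σ(x_t−x̄)² = 587.4055
r_1 = 414.4541 / 587.4055 = 0.706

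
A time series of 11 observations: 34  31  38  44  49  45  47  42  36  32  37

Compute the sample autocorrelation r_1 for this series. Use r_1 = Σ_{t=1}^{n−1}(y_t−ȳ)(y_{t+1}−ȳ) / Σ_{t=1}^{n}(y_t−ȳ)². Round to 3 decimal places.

0.637

Mean ȳ = (34 + 31 + 38 + 44 + 49 + 45 + 47 + 42 + 36 + 32 + 37)/11 = 39.5455
Numerator Σ_{t=1}^{10}(y_t−ȳ)(y_{t+1}−ȳ) = 243.6116
Denominator Σ(y_t−ȳ)² = 382.7273
r_1 = 243.6116 / 382.7273 = 0.637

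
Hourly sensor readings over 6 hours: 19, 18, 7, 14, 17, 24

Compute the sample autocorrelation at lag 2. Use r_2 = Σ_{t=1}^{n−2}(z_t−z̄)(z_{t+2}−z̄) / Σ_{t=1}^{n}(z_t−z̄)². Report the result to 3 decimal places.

Mean z̄ = (19 + 18 + 7 + 14 + 17 + 24)/6 = 16.5000
Σ(z_t−z̄)(z_{t+2}−z̄) = (-23.7500) + (-3.7500) + (-4.7500) + (-18.7500) = -51.0000
Denominator Σ(z_t−z̄)² = 161.5000
r_2 = -51.0000 / 161.5000 = -0.316

-0.316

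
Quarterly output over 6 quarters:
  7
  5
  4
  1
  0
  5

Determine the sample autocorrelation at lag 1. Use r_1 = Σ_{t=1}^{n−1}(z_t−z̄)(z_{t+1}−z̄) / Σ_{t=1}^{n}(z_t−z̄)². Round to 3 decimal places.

Mean z̄ = (7 + 5 + 4 + 1 + 0 + 5)/6 = 3.6667
Deviations from mean: 3.3333, 1.3333, 0.3333, -2.6667, -3.6667, 1.3333
Σ(z_t−z̄)(z_{t+1}−z̄) = (4.4444) + (0.4444) + (-0.8889) + (9.7778) + (-4.8889) = 8.8889
Denominator Σ(z_t−z̄)² = 35.3333
r_1 = 8.8889 / 35.3333 = 0.252

0.252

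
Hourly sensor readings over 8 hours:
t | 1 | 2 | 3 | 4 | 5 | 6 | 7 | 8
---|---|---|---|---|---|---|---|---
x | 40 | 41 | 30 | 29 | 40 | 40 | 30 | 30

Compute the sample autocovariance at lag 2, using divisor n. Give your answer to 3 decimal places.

Mean x̄ = (40 + 41 + 30 + 29 + 40 + 40 + 30 + 30)/8 = 35.0000
Deviations: 5.0000, 6.0000, -5.0000, -6.0000, 5.0000, 5.0000, -5.0000, -5.0000
Σ_{t=1}^{6}(x_t−x̄)(x_{t+2}−x̄) = -166.0000
γ_2 = -166.0000 / 8 = -20.750

-20.750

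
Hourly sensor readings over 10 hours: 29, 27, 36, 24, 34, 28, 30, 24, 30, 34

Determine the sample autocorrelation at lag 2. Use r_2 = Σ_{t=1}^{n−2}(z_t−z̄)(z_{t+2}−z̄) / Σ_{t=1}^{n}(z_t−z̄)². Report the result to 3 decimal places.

Mean z̄ = (29 + 27 + 36 + 24 + 34 + 28 + 30 + 24 + 30 + 34)/10 = 29.6000
Numerator Σ_{t=1}^{8}(z_t−z̄)(z_{t+2}−z̄) = 34.0800
Denominator Σ(z_t−z̄)² = 152.4000
r_2 = 34.0800 / 152.4000 = 0.224

0.224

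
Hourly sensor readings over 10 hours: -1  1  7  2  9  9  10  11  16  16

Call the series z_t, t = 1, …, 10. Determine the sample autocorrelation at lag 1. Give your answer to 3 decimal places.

0.539

Mean z̄ = (-1 + 1 + 7 + 2 + 9 + 9 + 10 + 11 + 16 + 16)/10 = 8.0000
Numerator Σ_{t=1}^{9}(z_t−z̄)(z_{t+1}−z̄) = 167.0000
Denominator Σ(z_t−z̄)² = 310.0000
r_1 = 167.0000 / 310.0000 = 0.539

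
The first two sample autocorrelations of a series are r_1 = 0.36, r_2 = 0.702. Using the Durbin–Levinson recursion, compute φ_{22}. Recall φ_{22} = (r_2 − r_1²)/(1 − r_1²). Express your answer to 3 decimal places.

0.658

φ_{22} = (r_2 − r_1²) / (1 − r_1²)
r_1² = (0.36)² = 0.1296
Numerator = 0.702 − 0.1296 = 0.5724; denominator = 1 − 0.1296 = 0.8704
φ_{22} = 0.5724 / 0.8704 = 0.658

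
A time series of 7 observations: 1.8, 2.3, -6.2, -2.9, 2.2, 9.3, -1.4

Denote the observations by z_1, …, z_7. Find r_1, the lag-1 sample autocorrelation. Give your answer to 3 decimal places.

0.034

Mean z̄ = (1.8 + 2.3 − 6.2 − 2.9 + 2.2 + 9.3 − 1.4)/7 = 0.7286
Deviations from mean: 1.0714, 1.5714, -6.9286, -3.6286, 1.4714, 8.5714, -2.1286
Σ(z_t−z̄)(z_{t+1}−z̄) = (1.6837) + (-10.8878) + (25.1408) + (-5.3392) + (12.6122) + (-18.2449) = 4.9649
Denominator Σ(z_t−z̄)² = 144.9543
r_1 = 4.9649 / 144.9543 = 0.034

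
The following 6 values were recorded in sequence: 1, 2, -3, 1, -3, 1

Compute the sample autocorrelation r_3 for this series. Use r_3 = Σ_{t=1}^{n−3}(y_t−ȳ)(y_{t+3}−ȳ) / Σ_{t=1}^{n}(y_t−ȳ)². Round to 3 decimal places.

Mean ȳ = (1 + 2 − 3 + 1 − 3 + 1)/6 = -0.1667
Σ(y_t−ȳ)(y_{t+3}−ȳ) = (1.3611) + (-6.1389) + (-3.3056) = -8.0833
Denominator Σ(y_t−ȳ)² = 24.8333
r_3 = -8.0833 / 24.8333 = -0.326

-0.326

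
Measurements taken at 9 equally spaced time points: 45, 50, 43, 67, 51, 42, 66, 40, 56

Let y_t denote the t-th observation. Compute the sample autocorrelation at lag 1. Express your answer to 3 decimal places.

Mean ȳ = (45 + 50 + 43 + 67 + 51 + 42 + 66 + 40 + 56)/9 = 51.1111
Numerator Σ_{t=1}^{8}(y_t−ȳ)(y_{t+1}−ȳ) = -469.2346
Denominator Σ(y_t−ȳ)² = 808.8889
r_1 = -469.2346 / 808.8889 = -0.580

-0.580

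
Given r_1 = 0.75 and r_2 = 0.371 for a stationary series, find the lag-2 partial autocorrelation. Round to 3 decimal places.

-0.438

φ_{22} = (r_2 − r_1²) / (1 − r_1²)
r_1² = (0.75)² = 0.5625
Numerator = 0.371 − 0.5625 = -0.1915; denominator = 1 − 0.5625 = 0.4375
φ_{22} = -0.1915 / 0.4375 = -0.438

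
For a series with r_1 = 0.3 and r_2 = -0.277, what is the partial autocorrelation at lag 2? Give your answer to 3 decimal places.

-0.403

φ_{22} = (r_2 − r_1²) / (1 − r_1²)
r_1² = (0.3)² = 0.09
Numerator = -0.277 − 0.0900 = -0.3670; denominator = 1 − 0.0900 = 0.9100
φ_{22} = -0.3670 / 0.9100 = -0.403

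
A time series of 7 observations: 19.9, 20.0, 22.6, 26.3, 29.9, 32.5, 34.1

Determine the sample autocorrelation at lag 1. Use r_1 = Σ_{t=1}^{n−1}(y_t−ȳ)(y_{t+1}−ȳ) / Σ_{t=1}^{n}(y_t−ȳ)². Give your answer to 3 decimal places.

0.651

Mean ȳ = (19.9 + 20.0 + 22.6 + 26.3 + 29.9 + 32.5 + 34.1)/7 = 26.4714
Deviations from mean: -6.5714, -6.4714, -3.8714, -0.1714, 3.4286, 6.0286, 7.6286
Numerator Σ_{t=1}^{6}(y_t−ȳ)(y_{t+1}−ȳ) = 134.3149
Denominator Σ(y_t−ȳ)² = 206.3743
r_1 = 134.3149 / 206.3743 = 0.651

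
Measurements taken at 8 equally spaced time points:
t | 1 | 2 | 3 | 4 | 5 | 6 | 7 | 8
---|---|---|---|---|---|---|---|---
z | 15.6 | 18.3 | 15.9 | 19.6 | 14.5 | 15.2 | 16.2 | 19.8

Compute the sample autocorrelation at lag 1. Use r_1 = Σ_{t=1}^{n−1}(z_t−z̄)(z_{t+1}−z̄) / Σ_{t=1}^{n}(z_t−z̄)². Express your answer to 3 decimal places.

Mean z̄ = (15.6 + 18.3 + 15.9 + 19.6 + 14.5 + 15.2 + 16.2 + 19.8)/8 = 16.8875
Deviations from mean: -1.2875, 1.4125, -0.9875, 2.7125, -2.3875, -1.6875, -0.6875, 2.9125
Σ(z_t−z̄)(z_{t+1}−z̄) = (-1.8186) + (-1.3948) + (-2.6786) + (-6.4761) + (4.0289) + (1.1602) + (-2.0023) = -9.1814
Denominator Σ(z_t−z̄)² = 29.4888
r_1 = -9.1814 / 29.4888 = -0.311

-0.311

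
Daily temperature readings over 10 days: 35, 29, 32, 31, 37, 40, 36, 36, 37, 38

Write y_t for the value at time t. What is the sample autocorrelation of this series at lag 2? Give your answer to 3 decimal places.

Mean ȳ = (35 + 29 + 32 + 31 + 37 + 40 + 36 + 36 + 37 + 38)/10 = 35.1000
Numerator Σ_{t=1}^{8}(y_t−ȳ)(y_{t+2}−ȳ) = 9.7800
Denominator Σ(y_t−ȳ)² = 104.9000
r_2 = 9.7800 / 104.9000 = 0.093

0.093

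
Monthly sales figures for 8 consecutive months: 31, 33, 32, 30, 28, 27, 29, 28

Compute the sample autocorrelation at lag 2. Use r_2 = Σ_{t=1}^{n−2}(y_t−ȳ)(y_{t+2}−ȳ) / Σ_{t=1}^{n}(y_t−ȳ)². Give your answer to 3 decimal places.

0.163

Mean ȳ = (31 + 33 + 32 + 30 + 28 + 27 + 29 + 28)/8 = 29.7500
Deviations from mean: 1.2500, 3.2500, 2.2500, 0.2500, -1.7500, -2.7500, -0.7500, -1.7500
Σ(y_t−ȳ)(y_{t+2}−ȳ) = (2.8125) + (0.8125) + (-3.9375) + (-0.6875) + (1.3125) + (4.8125) = 5.1250
Denominator Σ(y_t−ȳ)² = 31.5000
r_2 = 5.1250 / 31.5000 = 0.163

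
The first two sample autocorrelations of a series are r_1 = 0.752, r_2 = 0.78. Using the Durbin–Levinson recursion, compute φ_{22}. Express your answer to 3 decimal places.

0.494

φ_{22} = (r_2 − r_1²) / (1 − r_1²)
r_1² = (0.752)² = 0.565504
Numerator = 0.78 − 0.5655 = 0.2145; denominator = 1 − 0.5655 = 0.4345
φ_{22} = 0.2145 / 0.4345 = 0.494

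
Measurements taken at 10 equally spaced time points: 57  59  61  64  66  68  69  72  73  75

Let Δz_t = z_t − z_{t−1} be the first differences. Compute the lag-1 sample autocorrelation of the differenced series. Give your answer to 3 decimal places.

-0.500

First differences Δz: 2, 2, 3, 2, 2, 1, 3, 1, 2
Mean of differences = 2.0000
Numerator Σ(Δz_t−Δz̄)(Δz_{t+1}−Δz̄) = -2.0000
Denominator Σ(Δz_t−Δz̄)² = 4.0000
r_1(Δz) = -2.0000 / 4.0000 = -0.500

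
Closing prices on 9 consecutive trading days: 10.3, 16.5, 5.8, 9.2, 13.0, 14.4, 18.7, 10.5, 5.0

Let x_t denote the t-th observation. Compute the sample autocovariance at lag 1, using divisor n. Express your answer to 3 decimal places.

Mean x̄ = (10.3 + 16.5 + 5.8 + 9.2 + 13.0 + 14.4 + 18.7 + 10.5 + 5.0)/9 = 11.4889
Σ_{t=1}^{8}(x_t−x̄)(x_{t+1}−x̄) = -0.2257
γ_1 = -0.2257 / 9 = -0.025

-0.025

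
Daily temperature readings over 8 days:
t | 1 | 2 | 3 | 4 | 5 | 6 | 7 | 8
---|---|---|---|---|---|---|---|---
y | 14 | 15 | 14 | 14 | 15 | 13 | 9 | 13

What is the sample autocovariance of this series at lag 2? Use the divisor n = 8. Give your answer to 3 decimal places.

Mean ȳ = (14 + 15 + 14 + 14 + 15 + 13 + 9 + 13)/8 = 13.3750
Σ_{t=1}^{6}(y_t−ȳ)(y_{t+2}−ȳ) = -4.7813
γ_2 = -4.7813 / 8 = -0.598

-0.598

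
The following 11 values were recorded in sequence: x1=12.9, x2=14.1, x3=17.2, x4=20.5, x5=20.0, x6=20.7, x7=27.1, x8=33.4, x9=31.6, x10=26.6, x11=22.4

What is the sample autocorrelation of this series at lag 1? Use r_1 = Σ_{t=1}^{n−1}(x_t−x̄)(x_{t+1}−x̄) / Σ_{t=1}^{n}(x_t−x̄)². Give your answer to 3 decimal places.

Mean x̄ = (12.9 + 14.1 + 17.2 + 20.5 + 20.0 + 20.7 + 27.1 + 33.4 + 31.6 + 26.6 + 22.4)/11 = 22.4091
Numerator Σ_{t=1}^{10}(x_t−x̄)(x_{t+1}−x̄) = 323.9926
Denominator Σ(x_t−x̄)² = 443.8091
r_1 = 323.9926 / 443.8091 = 0.730

0.730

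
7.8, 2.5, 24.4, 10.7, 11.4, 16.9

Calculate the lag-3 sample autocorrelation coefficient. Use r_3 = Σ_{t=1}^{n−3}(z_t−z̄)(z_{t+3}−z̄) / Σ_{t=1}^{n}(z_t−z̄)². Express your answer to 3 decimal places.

0.250

Mean z̄ = (7.8 + 2.5 + 24.4 + 10.7 + 11.4 + 16.9)/6 = 12.2833
Numerator Σ_{t=1}^{3}(z_t−z̄)(z_{t+3}−z̄) = 71.6792
Denominator Σ(z_t−z̄)² = 287.2283
r_3 = 71.6792 / 287.2283 = 0.250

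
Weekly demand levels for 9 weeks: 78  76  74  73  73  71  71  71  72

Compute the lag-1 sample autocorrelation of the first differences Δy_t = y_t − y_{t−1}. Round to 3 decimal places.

First differences Δy: -2, -2, -1, 0, -2, 0, 0, 1
Mean of differences = -0.7500
Numerator Σ(Δy_t−Δȳ)(Δy_{t+1}−Δȳ) = 1.6875
Denominator Σ(Δy_t−Δȳ)² = 9.5000
r_1(Δy) = 1.6875 / 9.5000 = 0.178

0.178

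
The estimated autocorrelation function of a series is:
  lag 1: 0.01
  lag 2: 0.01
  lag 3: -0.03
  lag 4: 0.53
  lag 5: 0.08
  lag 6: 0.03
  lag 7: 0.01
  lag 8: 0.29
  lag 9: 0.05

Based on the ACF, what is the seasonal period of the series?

The largest autocorrelation is r_4 = 0.53, with a weaker echo at lag 8 (0.29); the remaining lags stay at or below 0.08.
The dominant spike at lag 4 indicates a seasonal period of 4.

4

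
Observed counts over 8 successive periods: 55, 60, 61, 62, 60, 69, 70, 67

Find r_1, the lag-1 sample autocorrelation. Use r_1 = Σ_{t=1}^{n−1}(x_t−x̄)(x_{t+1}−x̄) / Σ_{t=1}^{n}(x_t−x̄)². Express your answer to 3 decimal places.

Mean x̄ = (55 + 60 + 61 + 62 + 60 + 69 + 70 + 67)/8 = 63.0000
Numerator Σ_{t=1}^{7}(x_t−x̄)(x_{t+1}−x̄) = 87.0000
Denominator Σ(x_t−x̄)² = 188.0000
r_1 = 87.0000 / 188.0000 = 0.463

0.463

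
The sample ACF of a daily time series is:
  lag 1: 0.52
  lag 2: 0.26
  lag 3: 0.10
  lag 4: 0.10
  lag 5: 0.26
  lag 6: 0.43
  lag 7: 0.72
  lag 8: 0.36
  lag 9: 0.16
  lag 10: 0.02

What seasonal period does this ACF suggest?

7

The largest autocorrelation is r_7 = 0.72; the remaining lags stay at or below 0.52. The elevated value at lag 1 (0.52), dropping to 0.26 at lag 2, reflects decaying short-term dependence rather than seasonality.
The dominant spike at lag 7 indicates a seasonal period of 7.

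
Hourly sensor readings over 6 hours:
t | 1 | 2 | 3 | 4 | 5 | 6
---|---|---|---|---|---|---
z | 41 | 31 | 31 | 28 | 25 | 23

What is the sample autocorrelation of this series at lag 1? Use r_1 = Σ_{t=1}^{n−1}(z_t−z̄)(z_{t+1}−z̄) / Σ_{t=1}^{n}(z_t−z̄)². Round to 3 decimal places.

0.270

Mean z̄ = (41 + 31 + 31 + 28 + 25 + 23)/6 = 29.8333
Σ(z_t−z̄)(z_{t+1}−z̄) = (13.0278) + (1.3611) + (-2.1389) + (8.8611) + (33.0278) = 54.1389
Denominator Σ(z_t−z̄)² = 200.8333
r_1 = 54.1389 / 200.8333 = 0.270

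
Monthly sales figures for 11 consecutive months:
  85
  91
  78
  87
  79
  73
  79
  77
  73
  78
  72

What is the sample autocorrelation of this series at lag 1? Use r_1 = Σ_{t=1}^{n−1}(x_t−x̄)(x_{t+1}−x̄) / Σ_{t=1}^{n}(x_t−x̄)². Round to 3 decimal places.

Mean x̄ = (85 + 91 + 78 + 87 + 79 + 73 + 79 + 77 + 73 + 78 + 72)/11 = 79.2727
Numerator Σ_{t=1}^{10}(x_t−x̄)(x_{t+1}−x̄) = 75.8347
Denominator Σ(x_t−x̄)² = 370.1818
r_1 = 75.8347 / 370.1818 = 0.205

0.205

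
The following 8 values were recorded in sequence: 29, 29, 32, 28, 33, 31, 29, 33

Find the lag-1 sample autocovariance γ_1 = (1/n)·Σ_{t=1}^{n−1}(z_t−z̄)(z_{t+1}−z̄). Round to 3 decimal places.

-1.656

Mean z̄ = (29 + 29 + 32 + 28 + 33 + 31 + 29 + 33)/8 = 30.5000
Deviations: -1.5000, -1.5000, 1.5000, -2.5000, 2.5000, 0.5000, -1.5000, 2.5000
Σ_{t=1}^{7}(z_t−z̄)(z_{t+1}−z̄) = -13.2500
γ_1 = -13.2500 / 8 = -1.656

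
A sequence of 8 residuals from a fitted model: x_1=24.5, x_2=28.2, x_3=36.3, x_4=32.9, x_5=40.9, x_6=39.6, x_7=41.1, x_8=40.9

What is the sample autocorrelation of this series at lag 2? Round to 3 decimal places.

0.194

Mean x̄ = (24.5 + 28.2 + 36.3 + 32.9 + 40.9 + 39.6 + 41.1 + 40.9)/8 = 35.5500
Numerator Σ_{t=1}^{6}(x_t−x̄)(x_{t+2}−x̄) = 55.8300
Denominator Σ(x_t−x̄)² = 288.1600
r_2 = 55.8300 / 288.1600 = 0.194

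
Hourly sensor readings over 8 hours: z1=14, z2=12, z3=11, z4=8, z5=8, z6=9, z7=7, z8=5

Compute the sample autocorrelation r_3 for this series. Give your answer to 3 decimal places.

-0.028

Mean z̄ = (14 + 12 + 11 + 8 + 8 + 9 + 7 + 5)/8 = 9.2500
Deviations from mean: 4.7500, 2.7500, 1.7500, -1.2500, -1.2500, -0.2500, -2.2500, -4.2500
Σ(z_t−z̄)(z_{t+3}−z̄) = (-5.9375) + (-3.4375) + (-0.4375) + (2.8125) + (5.3125) = -1.6875
Denominator Σ(z_t−z̄)² = 59.5000
r_3 = -1.6875 / 59.5000 = -0.028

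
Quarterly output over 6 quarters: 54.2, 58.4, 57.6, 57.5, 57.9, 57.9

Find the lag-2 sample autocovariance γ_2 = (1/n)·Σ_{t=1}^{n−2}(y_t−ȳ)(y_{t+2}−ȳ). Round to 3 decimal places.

Mean ȳ = (54.2 + 58.4 + 57.6 + 57.5 + 57.9 + 57.9)/6 = 57.2500
Deviations: -3.0500, 1.1500, 0.3500, 0.2500, 0.6500, 0.6500
Σ_{t=1}^{4}(y_t−ȳ)(y_{t+2}−ȳ) = -0.3900
γ_2 = -0.3900 / 6 = -0.065

-0.065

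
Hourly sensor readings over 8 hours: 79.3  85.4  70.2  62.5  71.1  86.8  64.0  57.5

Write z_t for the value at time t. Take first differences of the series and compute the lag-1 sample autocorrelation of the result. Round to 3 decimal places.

-0.169

First differences Δz: 6.1, -15.2, -7.7, 8.6, 15.7, -22.8, -6.5
Mean of differences = -3.1143
Numerator Σ(Δz_t−Δz̄)(Δz_{t+1}−Δz̄) = -192.9845
Denominator Σ(Δz_t−Δz̄)² = 1142.1886
r_1(Δz) = -192.9845 / 1142.1886 = -0.169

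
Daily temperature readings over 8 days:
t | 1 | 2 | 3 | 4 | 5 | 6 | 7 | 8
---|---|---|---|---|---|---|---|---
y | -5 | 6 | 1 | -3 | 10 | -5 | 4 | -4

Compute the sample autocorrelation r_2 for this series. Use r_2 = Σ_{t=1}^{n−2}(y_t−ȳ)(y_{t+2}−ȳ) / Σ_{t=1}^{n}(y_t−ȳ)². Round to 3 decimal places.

Mean ȳ = (-5 + 6 + 1 − 3 + 10 − 5 + 4 − 4)/8 = 0.5000
Deviations from mean: -5.5000, 5.5000, 0.5000, -3.5000, 9.5000, -5.5000, 3.5000, -4.5000
Numerator Σ_{t=1}^{6}(y_t−ȳ)(y_{t+2}−ȳ) = 60.0000
Denominator Σ(y_t−ȳ)² = 226.0000
r_2 = 60.0000 / 226.0000 = 0.265

0.265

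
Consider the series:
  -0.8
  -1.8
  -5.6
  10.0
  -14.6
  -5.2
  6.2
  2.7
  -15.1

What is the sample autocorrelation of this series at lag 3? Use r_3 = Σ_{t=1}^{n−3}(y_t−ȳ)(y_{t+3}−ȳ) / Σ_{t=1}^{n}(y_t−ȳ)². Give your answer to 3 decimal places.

Mean ȳ = (-0.8 − 1.8 − 5.6 + 10.0 − 14.6 − 5.2 + 6.2 + 2.7 − 15.1)/9 = -2.6889
Σ(y_t−ȳ)(y_{t+3}−ȳ) = (23.9679) + (-10.5877) + (7.3101) + (112.7901) + (-64.1877) + (31.1657) = 100.4585
Denominator Σ(y_t−ȳ)² = 584.1089
r_3 = 100.4585 / 584.1089 = 0.172

0.172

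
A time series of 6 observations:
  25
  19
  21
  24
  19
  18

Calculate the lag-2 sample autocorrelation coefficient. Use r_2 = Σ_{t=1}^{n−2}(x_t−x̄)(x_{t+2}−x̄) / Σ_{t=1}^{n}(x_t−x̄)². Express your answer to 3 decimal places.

Mean x̄ = (25 + 19 + 21 + 24 + 19 + 18)/6 = 21.0000
Deviations from mean: 4.0000, -2.0000, 0.0000, 3.0000, -2.0000, -3.0000
Σ(x_t−x̄)(x_{t+2}−x̄) = (0.0000) + (-6.0000) + (0.0000) + (-9.0000) = -15.0000
Denominator Σ(x_t−x̄)² = 42.0000
r_2 = -15.0000 / 42.0000 = -0.357

-0.357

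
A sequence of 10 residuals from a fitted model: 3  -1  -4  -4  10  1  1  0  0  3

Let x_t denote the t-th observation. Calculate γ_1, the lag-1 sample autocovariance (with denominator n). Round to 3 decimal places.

-1.551

Mean x̄ = (3 − 1 − 4 − 4 + 10 + 1 + 1 + 0 + 0 + 3)/10 = 0.9000
Σ_{t=1}^{9}(x_t−x̄)(x_{t+1}−x̄) = -15.5100
γ_1 = -15.5100 / 10 = -1.551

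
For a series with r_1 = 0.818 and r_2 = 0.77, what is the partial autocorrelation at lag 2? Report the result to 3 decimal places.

φ_{22} = (r_2 − r_1²) / (1 − r_1²)
r_1² = (0.818)² = 0.669124
Numerator = 0.77 − 0.6691 = 0.1009; denominator = 1 − 0.6691 = 0.3309
φ_{22} = 0.1009 / 0.3309 = 0.305

0.305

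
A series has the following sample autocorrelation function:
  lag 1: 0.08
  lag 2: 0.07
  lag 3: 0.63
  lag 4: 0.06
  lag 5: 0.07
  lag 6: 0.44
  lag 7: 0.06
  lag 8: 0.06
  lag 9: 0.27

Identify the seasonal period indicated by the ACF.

The largest autocorrelation is r_3 = 0.63, with weaker echoes at lags 6 (0.44) and 9 (0.27); the remaining lags stay at or below 0.08.
The dominant spike at lag 3 indicates a seasonal period of 3.

3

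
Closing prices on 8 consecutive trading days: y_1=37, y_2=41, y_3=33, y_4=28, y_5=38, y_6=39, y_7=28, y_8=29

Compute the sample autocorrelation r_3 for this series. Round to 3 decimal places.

Mean ȳ = (37 + 41 + 33 + 28 + 38 + 39 + 28 + 29)/8 = 34.1250
Deviations from mean: 2.8750, 6.8750, -1.1250, -6.1250, 3.8750, 4.8750, -6.1250, -5.1250
Σ(y_t−ȳ)(y_{t+3}−ȳ) = (-17.6094) + (26.6406) + (-5.4844) + (37.5156) + (-19.8594) = 21.2031
Denominator Σ(y_t−ȳ)² = 196.8750
r_3 = 21.2031 / 196.8750 = 0.108

0.108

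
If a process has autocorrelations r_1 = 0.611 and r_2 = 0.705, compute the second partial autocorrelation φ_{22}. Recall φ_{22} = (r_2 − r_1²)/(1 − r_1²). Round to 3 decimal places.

0.529

φ_{22} = (r_2 − r_1²) / (1 − r_1²)
r_1² = (0.611)² = 0.373321
Numerator = 0.705 − 0.3733 = 0.3317; denominator = 1 − 0.3733 = 0.6267
φ_{22} = 0.3317 / 0.6267 = 0.529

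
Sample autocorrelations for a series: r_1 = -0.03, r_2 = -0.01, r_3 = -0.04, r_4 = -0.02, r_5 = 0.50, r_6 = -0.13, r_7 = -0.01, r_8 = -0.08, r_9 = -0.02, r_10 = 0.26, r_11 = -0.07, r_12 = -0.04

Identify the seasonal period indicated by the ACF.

The largest autocorrelation is r_5 = 0.50, with a weaker echo at lag 10 (0.26); the remaining lags stay at or below -0.01.
The dominant spike at lag 5 indicates a seasonal period of 5.

5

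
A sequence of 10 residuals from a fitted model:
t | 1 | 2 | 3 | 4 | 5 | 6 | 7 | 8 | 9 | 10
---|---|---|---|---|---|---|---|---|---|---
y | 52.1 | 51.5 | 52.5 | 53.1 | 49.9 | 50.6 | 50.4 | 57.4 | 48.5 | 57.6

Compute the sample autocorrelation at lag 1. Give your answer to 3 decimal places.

Mean ȳ = (52.1 + 51.5 + 52.5 + 53.1 + 49.9 + 50.6 + 50.4 + 57.4 + 48.5 + 57.6)/10 = 52.3600
Numerator Σ_{t=1}^{9}(y_t−ȳ)(y_{t+1}−ȳ) = -43.3936
Denominator Σ(y_t−ȳ)² = 82.1240
r_1 = -43.3936 / 82.1240 = -0.528

-0.528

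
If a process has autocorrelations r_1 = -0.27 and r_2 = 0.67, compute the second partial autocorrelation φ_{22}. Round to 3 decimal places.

φ_{22} = (r_2 − r_1²) / (1 − r_1²)
r_1² = (-0.27)² = 0.0729
Numerator = 0.67 − 0.0729 = 0.5971; denominator = 1 − 0.0729 = 0.9271
φ_{22} = 0.5971 / 0.9271 = 0.644

0.644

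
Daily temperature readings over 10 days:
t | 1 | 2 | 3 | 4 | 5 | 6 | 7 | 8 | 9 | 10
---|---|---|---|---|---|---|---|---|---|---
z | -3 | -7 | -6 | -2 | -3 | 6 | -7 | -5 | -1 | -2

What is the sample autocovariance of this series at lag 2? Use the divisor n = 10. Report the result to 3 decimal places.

Mean z̄ = (-3 − 7 − 6 − 2 − 3 + 6 − 7 − 5 − 1 − 2)/10 = -3.0000
Σ_{t=1}^{8}(z_t−z̄)(z_{t+2}−z̄) = -23.0000
γ_2 = -23.0000 / 10 = -2.300

-2.300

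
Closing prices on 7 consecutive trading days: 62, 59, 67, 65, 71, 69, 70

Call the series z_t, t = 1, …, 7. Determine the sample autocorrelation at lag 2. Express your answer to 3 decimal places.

Mean z̄ = (62 + 59 + 67 + 65 + 71 + 69 + 70)/7 = 66.1429
Deviations from mean: -4.1429, -7.1429, 0.8571, -1.1429, 4.8571, 2.8571, 3.8571
Σ(z_t−z̄)(z_{t+2}−z̄) = (-3.5510) + (8.1633) + (4.1633) + (-3.2653) + (18.7347) = 24.2449
Denominator Σ(z_t−z̄)² = 116.8571
r_2 = 24.2449 / 116.8571 = 0.207

0.207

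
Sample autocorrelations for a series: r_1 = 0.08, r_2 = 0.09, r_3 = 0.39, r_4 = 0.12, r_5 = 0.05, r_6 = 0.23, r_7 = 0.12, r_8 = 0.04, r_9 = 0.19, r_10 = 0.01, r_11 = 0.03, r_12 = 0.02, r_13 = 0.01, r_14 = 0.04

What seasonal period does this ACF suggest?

3

The largest autocorrelation is r_3 = 0.39, with weaker echoes at lags 6 (0.23) and 9 (0.19); the remaining lags stay at or below 0.12.
The dominant spike at lag 3 indicates a seasonal period of 3.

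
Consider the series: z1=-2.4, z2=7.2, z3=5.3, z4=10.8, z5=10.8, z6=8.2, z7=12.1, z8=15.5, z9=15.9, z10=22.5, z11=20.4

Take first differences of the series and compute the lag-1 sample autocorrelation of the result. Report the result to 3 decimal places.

-0.485

First differences Δz: 9.6, -1.9, 5.5, 0.0, -2.6, 3.9, 3.4, 0.4, 6.6, -2.1
Mean of differences = 2.2800
Numerator Σ(Δz_t−Δz̄)(Δz_{t+1}−Δz̄) = -75.5124
Denominator Σ(Δz_t−Δz̄)² = 155.6960
r_1(Δz) = -75.5124 / 155.6960 = -0.485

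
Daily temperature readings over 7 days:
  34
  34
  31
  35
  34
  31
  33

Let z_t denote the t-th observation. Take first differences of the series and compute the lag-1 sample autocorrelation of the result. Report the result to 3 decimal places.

First differences Δz: 0, -3, 4, -1, -3, 2
Mean of differences = -0.1667
Numerator Σ(Δz_t−Δz̄)(Δz_{t+1}−Δz̄) = -19.5278
Denominator Σ(Δz_t−Δz̄)² = 38.8333
r_1(Δz) = -19.5278 / 38.8333 = -0.503

-0.503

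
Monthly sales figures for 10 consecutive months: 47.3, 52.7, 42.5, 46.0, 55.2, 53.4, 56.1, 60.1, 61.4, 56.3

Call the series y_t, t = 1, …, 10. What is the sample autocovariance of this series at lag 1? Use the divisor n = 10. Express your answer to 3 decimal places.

Mean ȳ = (47.3 + 52.7 + 42.5 + 46.0 + 55.2 + 53.4 + 56.1 + 60.1 + 61.4 + 56.3)/10 = 53.1000
Σ_{t=1}^{9}(y_t−ȳ)(y_{t+1}−ȳ) = 174.1000
γ_1 = 174.1000 / 10 = 17.410

17.410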